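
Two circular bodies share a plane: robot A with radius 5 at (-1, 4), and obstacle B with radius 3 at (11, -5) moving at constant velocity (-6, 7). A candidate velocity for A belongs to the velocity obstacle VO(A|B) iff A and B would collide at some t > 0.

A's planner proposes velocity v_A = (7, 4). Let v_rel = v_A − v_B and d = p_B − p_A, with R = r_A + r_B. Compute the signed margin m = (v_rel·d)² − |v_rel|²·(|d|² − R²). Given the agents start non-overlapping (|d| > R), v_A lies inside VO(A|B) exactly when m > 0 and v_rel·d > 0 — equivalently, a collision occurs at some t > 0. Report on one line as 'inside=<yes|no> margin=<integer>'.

d = (12, -9),  |d|² = 225;  R = 5+3 = 8,  c = 225−8² = 161
v_rel = (13, -3),  |v_rel|² = 178;  v_rel·d = (13)·(12) + (-3)·(-9) = 183
178·t² − 366·t + 161 = 0  ⇒  m = 183² − 178·161 = 4831
m = 4831 > 0,  v_rel·d = 183 > 0  ⇒  inside

inside=yes margin=4831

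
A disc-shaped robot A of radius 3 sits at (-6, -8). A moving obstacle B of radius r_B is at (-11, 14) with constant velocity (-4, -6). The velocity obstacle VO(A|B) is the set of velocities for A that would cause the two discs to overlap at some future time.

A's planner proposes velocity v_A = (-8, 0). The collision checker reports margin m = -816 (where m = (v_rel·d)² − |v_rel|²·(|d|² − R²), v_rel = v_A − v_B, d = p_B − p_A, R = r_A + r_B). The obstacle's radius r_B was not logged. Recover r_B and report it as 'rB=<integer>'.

m = -816
d = (-5, 22);  v_rel = (-4, 6),  |v_rel|² = 52
v_rel×d = (-4)·(22) − (6)·(-5) = -58
since m = R²·52 − (-58)²:  R² = (3364 + -816) / 52 = 49
R = √49 = 7  ⇒  r_B = 7 − 3 = 4

rB=4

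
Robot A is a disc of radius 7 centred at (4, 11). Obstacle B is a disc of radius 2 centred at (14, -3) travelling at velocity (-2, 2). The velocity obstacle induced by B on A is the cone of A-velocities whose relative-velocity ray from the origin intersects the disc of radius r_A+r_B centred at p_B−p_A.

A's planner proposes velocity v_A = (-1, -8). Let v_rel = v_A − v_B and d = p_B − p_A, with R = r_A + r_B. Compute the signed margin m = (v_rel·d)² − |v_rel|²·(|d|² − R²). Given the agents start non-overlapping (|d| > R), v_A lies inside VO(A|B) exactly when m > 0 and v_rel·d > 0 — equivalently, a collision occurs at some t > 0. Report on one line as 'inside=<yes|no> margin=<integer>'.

d = (10, -14),  |d|² = 296;  R = 7+2 = 9,  c = 296−9² = 215
v_rel = (1, -10),  |v_rel|² = 101;  v_rel·d = (1)·(10) + (-10)·(-14) = 150
101·t² − 300·t + 215 = 0  ⇒  m = 150² − 101·215 = 785
m = 785 > 0,  v_rel·d = 150 > 0  ⇒  inside

inside=yes margin=785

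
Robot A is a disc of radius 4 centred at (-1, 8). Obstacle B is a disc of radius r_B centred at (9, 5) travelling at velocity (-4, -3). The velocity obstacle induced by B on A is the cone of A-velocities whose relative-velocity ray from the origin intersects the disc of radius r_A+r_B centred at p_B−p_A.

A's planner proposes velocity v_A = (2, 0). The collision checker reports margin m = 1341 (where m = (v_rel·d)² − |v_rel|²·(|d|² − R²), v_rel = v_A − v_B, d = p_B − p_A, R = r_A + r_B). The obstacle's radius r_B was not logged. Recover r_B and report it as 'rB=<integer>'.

m = 1341
d = (10, -3);  v_rel = (6, 3),  |v_rel|² = 45
v_rel×d = (6)·(-3) − (3)·(10) = -48
since m = R²·45 − (-48)²:  R² = (2304 + 1341) / 45 = 81
R = √81 = 9  ⇒  r_B = 9 − 4 = 5

rB=5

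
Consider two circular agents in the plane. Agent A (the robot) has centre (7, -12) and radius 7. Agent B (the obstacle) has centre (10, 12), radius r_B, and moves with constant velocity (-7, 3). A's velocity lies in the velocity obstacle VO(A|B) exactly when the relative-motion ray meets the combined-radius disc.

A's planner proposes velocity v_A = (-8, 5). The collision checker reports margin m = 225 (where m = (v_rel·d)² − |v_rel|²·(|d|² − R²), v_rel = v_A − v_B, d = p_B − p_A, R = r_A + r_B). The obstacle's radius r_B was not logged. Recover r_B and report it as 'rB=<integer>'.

m = 225
d = (3, 24);  v_rel = (-1, 2),  |v_rel|² = 5
v_rel×d = (-1)·(24) − (2)·(3) = -30
since m = R²·5 − (-30)²:  R² = (900 + 225) / 5 = 225
R = √225 = 15  ⇒  r_B = 15 − 7 = 8

rB=8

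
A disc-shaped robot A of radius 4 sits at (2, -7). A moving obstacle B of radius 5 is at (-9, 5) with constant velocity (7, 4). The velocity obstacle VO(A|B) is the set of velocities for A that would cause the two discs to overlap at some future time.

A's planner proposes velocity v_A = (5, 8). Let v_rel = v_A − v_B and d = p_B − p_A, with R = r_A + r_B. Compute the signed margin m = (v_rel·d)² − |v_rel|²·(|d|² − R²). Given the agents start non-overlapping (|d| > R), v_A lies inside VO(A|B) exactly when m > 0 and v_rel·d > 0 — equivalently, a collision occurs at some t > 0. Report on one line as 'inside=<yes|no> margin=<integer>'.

d = (-11, 12),  |d|² = 265;  R = 4+5 = 9,  c = 265−9² = 184
v_rel = (-2, 4),  |v_rel|² = 20;  v_rel·d = (-2)·(-11) + (4)·(12) = 70
20·t² − 140·t + 184 = 0  ⇒  m = 70² − 20·184 = 1220
m = 1220 > 0,  v_rel·d = 70 > 0  ⇒  inside

inside=yes margin=1220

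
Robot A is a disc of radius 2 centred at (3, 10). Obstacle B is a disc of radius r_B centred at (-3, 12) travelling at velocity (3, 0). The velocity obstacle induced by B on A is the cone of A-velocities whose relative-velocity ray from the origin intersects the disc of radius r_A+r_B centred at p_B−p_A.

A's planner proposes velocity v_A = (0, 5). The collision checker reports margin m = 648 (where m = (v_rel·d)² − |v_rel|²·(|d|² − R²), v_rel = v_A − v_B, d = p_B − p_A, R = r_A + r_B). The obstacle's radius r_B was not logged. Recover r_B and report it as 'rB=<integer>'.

m = 648
d = (-6, 2);  v_rel = (-3, 5),  |v_rel|² = 34
v_rel×d = (-3)·(2) − (5)·(-6) = 24
since m = R²·34 − 24²:  R² = (576 + 648) / 34 = 36
R = √36 = 6  ⇒  r_B = 6 − 2 = 4

rB=4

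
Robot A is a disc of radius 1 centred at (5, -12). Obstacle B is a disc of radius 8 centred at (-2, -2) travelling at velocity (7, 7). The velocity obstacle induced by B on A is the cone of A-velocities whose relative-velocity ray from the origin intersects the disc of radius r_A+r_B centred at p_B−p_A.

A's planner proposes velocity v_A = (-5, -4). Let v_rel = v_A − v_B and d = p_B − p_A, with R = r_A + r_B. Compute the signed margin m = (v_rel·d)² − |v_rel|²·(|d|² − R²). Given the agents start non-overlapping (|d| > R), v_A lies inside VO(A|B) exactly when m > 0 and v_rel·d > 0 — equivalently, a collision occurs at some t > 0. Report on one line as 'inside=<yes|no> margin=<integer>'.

d = (-7, 10),  |d|² = 149;  R = 1+8 = 9,  c = 149−9² = 68
v_rel = (-12, -11),  |v_rel|² = 265;  v_rel·d = (-12)·(-7) + (-11)·(10) = -26
265·t² + 52·t + 68 = 0  ⇒  m = (-26)² − 265·68 = -17344
m = -17344 < 0,  v_rel·d = -26 < 0  ⇒  outside

inside=no margin=-17344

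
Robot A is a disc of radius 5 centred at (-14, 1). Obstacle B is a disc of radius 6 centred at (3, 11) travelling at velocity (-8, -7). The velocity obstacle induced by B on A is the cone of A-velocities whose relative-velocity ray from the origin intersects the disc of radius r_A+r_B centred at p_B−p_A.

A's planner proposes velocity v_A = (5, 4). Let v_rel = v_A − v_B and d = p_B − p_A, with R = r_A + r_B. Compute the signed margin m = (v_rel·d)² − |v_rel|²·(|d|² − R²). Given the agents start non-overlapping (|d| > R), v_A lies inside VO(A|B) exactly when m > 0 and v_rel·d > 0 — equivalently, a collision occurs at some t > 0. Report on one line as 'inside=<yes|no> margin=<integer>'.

d = (17, 10),  |d|² = 389;  R = 5+6 = 11,  c = 389−11² = 268
v_rel = (13, 11),  |v_rel|² = 290;  v_rel·d = (13)·(17) + (11)·(10) = 331
290·t² − 662·t + 268 = 0  ⇒  m = 331² − 290·268 = 31841
m = 31841 > 0,  v_rel·d = 331 > 0  ⇒  inside

inside=yes margin=31841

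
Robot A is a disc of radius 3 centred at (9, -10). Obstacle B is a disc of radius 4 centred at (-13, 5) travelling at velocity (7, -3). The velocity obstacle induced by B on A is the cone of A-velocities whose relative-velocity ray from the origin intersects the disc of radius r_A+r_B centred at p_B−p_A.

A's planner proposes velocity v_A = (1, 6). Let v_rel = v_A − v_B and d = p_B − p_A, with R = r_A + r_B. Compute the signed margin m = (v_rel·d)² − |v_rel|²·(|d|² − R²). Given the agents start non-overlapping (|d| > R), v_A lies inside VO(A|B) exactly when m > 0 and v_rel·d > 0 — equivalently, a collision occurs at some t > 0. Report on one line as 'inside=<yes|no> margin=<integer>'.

d = (-22, 15),  |d|² = 709;  R = 3+4 = 7,  c = 709−7² = 660
v_rel = (-6, 9),  |v_rel|² = 117;  v_rel·d = (-6)·(-22) + (9)·(15) = 267
117·t² − 534·t + 660 = 0  ⇒  m = 267² − 117·660 = -5931
m = -5931 < 0,  v_rel·d = 267 > 0  ⇒  outside

inside=no margin=-5931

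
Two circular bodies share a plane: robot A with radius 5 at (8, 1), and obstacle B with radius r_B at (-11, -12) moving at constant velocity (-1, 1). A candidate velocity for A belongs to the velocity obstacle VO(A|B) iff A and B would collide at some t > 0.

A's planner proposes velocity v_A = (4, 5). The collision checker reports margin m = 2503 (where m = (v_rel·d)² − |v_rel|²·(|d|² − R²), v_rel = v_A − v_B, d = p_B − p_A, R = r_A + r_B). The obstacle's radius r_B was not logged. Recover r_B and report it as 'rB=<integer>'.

m = 2503
d = (-19, -13);  v_rel = (5, 4),  |v_rel|² = 41
v_rel×d = (5)·(-13) − (4)·(-19) = 11
since m = R²·41 − 11²:  R² = (121 + 2503) / 41 = 64
R = √64 = 8  ⇒  r_B = 8 − 5 = 3

rB=3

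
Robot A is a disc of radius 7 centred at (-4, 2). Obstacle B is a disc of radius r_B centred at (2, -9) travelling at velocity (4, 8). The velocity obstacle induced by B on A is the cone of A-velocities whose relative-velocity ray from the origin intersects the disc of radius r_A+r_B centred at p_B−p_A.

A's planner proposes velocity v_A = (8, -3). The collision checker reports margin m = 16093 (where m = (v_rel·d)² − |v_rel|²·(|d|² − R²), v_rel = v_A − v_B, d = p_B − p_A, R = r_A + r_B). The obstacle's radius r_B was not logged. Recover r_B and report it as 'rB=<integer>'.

m = 16093
d = (6, -11);  v_rel = (4, -11),  |v_rel|² = 137
v_rel×d = (4)·(-11) − (-11)·(6) = 22
since m = R²·137 − 22²:  R² = (484 + 16093) / 137 = 121
R = √121 = 11  ⇒  r_B = 11 − 7 = 4

rB=4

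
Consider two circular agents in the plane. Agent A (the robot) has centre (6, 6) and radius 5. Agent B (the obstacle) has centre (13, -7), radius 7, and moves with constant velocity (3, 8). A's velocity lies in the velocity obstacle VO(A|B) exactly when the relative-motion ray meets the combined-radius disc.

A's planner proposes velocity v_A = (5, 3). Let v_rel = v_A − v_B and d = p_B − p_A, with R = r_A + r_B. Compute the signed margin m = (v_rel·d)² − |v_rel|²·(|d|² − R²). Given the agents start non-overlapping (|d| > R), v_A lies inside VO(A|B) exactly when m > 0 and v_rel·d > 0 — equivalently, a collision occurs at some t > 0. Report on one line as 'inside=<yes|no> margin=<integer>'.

d = (7, -13),  |d|² = 218;  R = 5+7 = 12,  c = 218−12² = 74
v_rel = (2, -5),  |v_rel|² = 29;  v_rel·d = (2)·(7) + (-5)·(-13) = 79
29·t² − 158·t + 74 = 0  ⇒  m = 79² − 29·74 = 4095
m = 4095 > 0,  v_rel·d = 79 > 0  ⇒  inside

inside=yes margin=4095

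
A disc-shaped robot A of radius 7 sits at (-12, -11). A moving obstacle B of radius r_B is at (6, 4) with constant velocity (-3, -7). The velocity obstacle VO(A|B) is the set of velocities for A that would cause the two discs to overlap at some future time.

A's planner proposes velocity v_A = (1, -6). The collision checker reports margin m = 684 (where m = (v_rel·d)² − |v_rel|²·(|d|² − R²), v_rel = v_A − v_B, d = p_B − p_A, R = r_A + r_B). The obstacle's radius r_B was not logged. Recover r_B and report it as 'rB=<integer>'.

m = 684
d = (18, 15);  v_rel = (4, 1),  |v_rel|² = 17
v_rel×d = (4)·(15) − (1)·(18) = 42
since m = R²·17 − 42²:  R² = (1764 + 684) / 17 = 144
R = √144 = 12  ⇒  r_B = 12 − 7 = 5

rB=5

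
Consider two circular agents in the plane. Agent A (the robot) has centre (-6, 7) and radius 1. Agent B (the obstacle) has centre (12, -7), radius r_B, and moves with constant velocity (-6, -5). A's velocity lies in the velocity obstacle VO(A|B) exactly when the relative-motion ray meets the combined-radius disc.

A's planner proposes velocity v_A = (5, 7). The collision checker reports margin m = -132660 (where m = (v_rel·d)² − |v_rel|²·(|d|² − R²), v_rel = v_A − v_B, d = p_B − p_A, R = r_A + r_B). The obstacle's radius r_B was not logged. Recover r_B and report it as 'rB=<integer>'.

m = -132660
d = (18, -14);  v_rel = (11, 12),  |v_rel|² = 265
v_rel×d = (11)·(-14) − (12)·(18) = -370
since m = R²·265 − (-370)²:  R² = (136900 + -132660) / 265 = 16
R = √16 = 4  ⇒  r_B = 4 − 1 = 3

rB=3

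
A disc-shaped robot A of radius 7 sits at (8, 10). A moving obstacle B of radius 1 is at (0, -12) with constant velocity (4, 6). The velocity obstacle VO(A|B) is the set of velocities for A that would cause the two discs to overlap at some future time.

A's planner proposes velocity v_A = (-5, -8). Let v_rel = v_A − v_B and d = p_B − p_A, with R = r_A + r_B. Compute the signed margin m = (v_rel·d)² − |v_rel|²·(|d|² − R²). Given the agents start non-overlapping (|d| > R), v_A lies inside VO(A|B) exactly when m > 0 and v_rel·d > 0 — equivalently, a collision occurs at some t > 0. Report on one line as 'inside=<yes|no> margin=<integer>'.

d = (-8, -22),  |d|² = 548;  R = 7+1 = 8,  c = 548−8² = 484
v_rel = (-9, -14),  |v_rel|² = 277;  v_rel·d = (-9)·(-8) + (-14)·(-22) = 380
277·t² − 760·t + 484 = 0  ⇒  m = 380² − 277·484 = 10332
m = 10332 > 0,  v_rel·d = 380 > 0  ⇒  inside

inside=yes margin=10332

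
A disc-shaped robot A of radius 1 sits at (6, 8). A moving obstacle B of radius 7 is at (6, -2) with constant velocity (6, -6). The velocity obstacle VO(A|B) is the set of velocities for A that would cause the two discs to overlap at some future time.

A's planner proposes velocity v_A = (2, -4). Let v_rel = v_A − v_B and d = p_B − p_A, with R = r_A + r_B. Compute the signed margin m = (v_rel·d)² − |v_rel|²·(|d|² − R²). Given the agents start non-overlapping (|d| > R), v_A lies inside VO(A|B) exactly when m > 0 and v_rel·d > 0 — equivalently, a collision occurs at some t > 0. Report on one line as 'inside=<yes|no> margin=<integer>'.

d = (0, -10),  |d|² = 100;  R = 1+7 = 8,  c = 100−8² = 36
v_rel = (-4, 2),  |v_rel|² = 20;  v_rel·d = (-4)·(0) + (2)·(-10) = -20
20·t² + 40·t + 36 = 0  ⇒  m = (-20)² − 20·36 = -320
m = -320 < 0,  v_rel·d = -20 < 0  ⇒  outside

inside=no margin=-320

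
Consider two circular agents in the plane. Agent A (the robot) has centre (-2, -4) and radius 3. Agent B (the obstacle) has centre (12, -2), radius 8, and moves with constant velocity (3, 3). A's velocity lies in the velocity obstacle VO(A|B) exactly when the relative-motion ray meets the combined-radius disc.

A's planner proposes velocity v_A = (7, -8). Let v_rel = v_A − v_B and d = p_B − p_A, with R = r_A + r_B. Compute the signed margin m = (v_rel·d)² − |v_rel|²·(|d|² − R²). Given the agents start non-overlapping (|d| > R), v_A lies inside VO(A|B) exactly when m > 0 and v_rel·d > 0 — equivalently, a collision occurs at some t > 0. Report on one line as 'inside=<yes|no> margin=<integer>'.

d = (14, 2),  |d|² = 200;  R = 3+8 = 11,  c = 200−11² = 79
v_rel = (4, -11),  |v_rel|² = 137;  v_rel·d = (4)·(14) + (-11)·(2) = 34
137·t² − 68·t + 79 = 0  ⇒  m = 34² − 137·79 = -9667
m = -9667 < 0,  v_rel·d = 34 > 0  ⇒  outside

inside=no margin=-9667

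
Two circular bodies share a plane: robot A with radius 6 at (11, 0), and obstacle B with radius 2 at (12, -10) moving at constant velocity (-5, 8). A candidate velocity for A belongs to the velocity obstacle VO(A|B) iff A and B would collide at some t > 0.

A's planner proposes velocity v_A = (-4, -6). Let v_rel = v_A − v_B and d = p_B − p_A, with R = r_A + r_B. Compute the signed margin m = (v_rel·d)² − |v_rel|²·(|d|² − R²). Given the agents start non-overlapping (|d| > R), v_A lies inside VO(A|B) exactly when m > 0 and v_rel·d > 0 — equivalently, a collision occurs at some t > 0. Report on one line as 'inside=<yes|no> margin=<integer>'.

d = (1, -10),  |d|² = 101;  R = 6+2 = 8,  c = 101−8² = 37
v_rel = (1, -14),  |v_rel|² = 197;  v_rel·d = (1)·(1) + (-14)·(-10) = 141
197·t² − 282·t + 37 = 0  ⇒  m = 141² − 197·37 = 12592
m = 12592 > 0,  v_rel·d = 141 > 0  ⇒  inside

inside=yes margin=12592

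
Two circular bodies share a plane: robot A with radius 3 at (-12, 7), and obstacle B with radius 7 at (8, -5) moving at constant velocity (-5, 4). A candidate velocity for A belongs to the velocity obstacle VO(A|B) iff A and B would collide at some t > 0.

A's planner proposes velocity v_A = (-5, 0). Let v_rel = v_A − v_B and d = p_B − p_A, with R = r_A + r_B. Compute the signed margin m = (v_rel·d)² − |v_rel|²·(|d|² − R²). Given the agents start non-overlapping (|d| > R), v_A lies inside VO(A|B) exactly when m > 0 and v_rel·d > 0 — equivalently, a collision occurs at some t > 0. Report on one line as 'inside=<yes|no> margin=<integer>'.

d = (20, -12),  |d|² = 544;  R = 3+7 = 10,  c = 544−10² = 444
v_rel = (0, -4),  |v_rel|² = 16;  v_rel·d = (0)·(20) + (-4)·(-12) = 48
16·t² − 96·t + 444 = 0  ⇒  m = 48² − 16·444 = -4800
m = -4800 < 0,  v_rel·d = 48 > 0  ⇒  outside

inside=no margin=-4800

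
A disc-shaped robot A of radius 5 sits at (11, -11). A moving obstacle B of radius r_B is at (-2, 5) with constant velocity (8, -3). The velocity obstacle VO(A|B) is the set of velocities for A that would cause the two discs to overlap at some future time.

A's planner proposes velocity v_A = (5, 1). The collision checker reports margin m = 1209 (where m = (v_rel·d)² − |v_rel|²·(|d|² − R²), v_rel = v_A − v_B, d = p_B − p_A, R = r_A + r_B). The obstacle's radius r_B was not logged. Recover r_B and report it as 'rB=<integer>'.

m = 1209
d = (-13, 16);  v_rel = (-3, 4),  |v_rel|² = 25
v_rel×d = (-3)·(16) − (4)·(-13) = 4
since m = R²·25 − 4²:  R² = (16 + 1209) / 25 = 49
R = √49 = 7  ⇒  r_B = 7 − 5 = 2

rB=2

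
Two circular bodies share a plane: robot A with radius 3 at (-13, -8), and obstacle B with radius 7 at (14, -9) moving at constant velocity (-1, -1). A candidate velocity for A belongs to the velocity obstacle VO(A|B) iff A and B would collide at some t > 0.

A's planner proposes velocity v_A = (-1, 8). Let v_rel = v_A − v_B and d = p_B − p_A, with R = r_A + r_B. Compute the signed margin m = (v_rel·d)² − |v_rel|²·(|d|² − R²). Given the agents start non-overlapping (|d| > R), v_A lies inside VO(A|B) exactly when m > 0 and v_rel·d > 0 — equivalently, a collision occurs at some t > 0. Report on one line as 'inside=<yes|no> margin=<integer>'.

d = (27, -1),  |d|² = 730;  R = 3+7 = 10,  c = 730−10² = 630
v_rel = (0, 9),  |v_rel|² = 81;  v_rel·d = (0)·(27) + (9)·(-1) = -9
81·t² + 18·t + 630 = 0  ⇒  m = (-9)² − 81·630 = -50949
m = -50949 < 0,  v_rel·d = -9 < 0  ⇒  outside

inside=no margin=-50949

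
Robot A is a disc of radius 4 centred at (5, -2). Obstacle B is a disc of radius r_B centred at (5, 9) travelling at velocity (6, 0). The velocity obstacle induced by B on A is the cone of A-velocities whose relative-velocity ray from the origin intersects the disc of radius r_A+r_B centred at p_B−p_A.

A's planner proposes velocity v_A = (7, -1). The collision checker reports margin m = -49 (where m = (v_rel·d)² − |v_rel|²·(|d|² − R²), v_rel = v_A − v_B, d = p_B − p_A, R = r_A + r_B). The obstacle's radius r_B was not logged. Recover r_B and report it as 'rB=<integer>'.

m = -49
d = (0, 11);  v_rel = (1, -1),  |v_rel|² = 2
v_rel×d = (1)·(11) − (-1)·(0) = 11
since m = R²·2 − 11²:  R² = (121 + -49) / 2 = 36
R = √36 = 6  ⇒  r_B = 6 − 4 = 2

rB=2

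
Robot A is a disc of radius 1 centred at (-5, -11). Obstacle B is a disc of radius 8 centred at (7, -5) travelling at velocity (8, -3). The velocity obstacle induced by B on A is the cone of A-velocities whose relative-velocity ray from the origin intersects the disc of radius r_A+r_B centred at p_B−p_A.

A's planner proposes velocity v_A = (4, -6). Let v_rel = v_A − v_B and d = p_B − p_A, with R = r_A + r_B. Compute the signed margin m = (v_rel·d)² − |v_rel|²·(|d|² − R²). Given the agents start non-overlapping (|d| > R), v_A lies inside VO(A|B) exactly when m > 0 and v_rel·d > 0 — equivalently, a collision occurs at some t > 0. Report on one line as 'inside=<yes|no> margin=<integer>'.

d = (12, 6),  |d|² = 180;  R = 1+8 = 9,  c = 180−9² = 99
v_rel = (-4, -3),  |v_rel|² = 25;  v_rel·d = (-4)·(12) + (-3)·(6) = -66
25·t² + 132·t + 99 = 0  ⇒  m = (-66)² − 25·99 = 1881
m = 1881 > 0,  v_rel·d = -66 < 0  ⇒  outside

inside=no margin=1881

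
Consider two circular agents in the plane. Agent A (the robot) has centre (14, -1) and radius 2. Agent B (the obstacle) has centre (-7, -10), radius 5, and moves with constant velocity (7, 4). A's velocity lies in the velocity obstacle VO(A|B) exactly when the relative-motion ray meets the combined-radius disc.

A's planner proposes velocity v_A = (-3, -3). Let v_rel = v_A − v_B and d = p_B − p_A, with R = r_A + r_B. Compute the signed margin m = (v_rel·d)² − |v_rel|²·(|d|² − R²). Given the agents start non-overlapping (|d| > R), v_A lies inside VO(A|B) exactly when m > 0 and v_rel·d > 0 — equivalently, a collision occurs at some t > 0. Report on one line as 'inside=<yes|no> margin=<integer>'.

d = (-21, -9),  |d|² = 522;  R = 2+5 = 7,  c = 522−7² = 473
v_rel = (-10, -7),  |v_rel|² = 149;  v_rel·d = (-10)·(-21) + (-7)·(-9) = 273
149·t² − 546·t + 473 = 0  ⇒  m = 273² − 149·473 = 4052
m = 4052 > 0,  v_rel·d = 273 > 0  ⇒  inside

inside=yes margin=4052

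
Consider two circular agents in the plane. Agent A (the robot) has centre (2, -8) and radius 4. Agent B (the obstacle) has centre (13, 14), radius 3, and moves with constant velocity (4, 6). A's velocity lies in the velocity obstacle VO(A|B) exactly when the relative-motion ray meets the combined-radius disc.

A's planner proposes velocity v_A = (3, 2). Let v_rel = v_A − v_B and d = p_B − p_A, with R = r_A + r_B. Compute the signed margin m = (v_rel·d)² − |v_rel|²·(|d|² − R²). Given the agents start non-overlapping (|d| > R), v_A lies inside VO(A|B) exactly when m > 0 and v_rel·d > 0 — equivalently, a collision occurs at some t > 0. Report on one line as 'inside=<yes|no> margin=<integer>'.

d = (11, 22),  |d|² = 605;  R = 4+3 = 7,  c = 605−7² = 556
v_rel = (-1, -4),  |v_rel|² = 17;  v_rel·d = (-1)·(11) + (-4)·(22) = -99
17·t² + 198·t + 556 = 0  ⇒  m = (-99)² − 17·556 = 349
m = 349 > 0,  v_rel·d = -99 < 0  ⇒  outside

inside=no margin=349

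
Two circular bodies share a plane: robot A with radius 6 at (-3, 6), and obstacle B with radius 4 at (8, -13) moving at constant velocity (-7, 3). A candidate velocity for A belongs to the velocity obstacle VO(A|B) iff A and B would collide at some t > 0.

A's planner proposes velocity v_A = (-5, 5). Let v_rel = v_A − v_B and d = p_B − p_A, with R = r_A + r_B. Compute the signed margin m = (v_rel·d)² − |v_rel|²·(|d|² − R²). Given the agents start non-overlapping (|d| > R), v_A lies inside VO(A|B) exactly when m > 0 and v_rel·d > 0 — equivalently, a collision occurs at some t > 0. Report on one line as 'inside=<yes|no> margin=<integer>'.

d = (11, -19),  |d|² = 482;  R = 6+4 = 10,  c = 482−10² = 382
v_rel = (2, 2),  |v_rel|² = 8;  v_rel·d = (2)·(11) + (2)·(-19) = -16
8·t² + 32·t + 382 = 0  ⇒  m = (-16)² − 8·382 = -2800
m = -2800 < 0,  v_rel·d = -16 < 0  ⇒  outside

inside=no margin=-2800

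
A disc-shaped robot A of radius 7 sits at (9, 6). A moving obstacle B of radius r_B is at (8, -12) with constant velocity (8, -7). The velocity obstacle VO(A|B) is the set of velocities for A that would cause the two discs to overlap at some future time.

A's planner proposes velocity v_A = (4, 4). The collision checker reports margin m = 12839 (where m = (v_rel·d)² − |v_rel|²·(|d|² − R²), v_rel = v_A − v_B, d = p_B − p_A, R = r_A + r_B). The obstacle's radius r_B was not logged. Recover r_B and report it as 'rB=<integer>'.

m = 12839
d = (-1, -18);  v_rel = (-4, 11),  |v_rel|² = 137
v_rel×d = (-4)·(-18) − (11)·(-1) = 83
since m = R²·137 − 83²:  R² = (6889 + 12839) / 137 = 144
R = √144 = 12  ⇒  r_B = 12 − 7 = 5

rB=5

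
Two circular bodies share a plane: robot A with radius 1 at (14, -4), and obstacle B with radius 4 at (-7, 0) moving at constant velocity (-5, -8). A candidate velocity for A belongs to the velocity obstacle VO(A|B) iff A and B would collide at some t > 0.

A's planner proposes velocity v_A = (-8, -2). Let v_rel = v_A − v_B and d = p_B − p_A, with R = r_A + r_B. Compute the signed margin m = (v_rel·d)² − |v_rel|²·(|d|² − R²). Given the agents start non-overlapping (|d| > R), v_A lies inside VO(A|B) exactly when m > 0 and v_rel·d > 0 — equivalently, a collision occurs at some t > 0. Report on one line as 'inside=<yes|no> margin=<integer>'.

d = (-21, 4),  |d|² = 457;  R = 1+4 = 5,  c = 457−5² = 432
v_rel = (-3, 6),  |v_rel|² = 45;  v_rel·d = (-3)·(-21) + (6)·(4) = 87
45·t² − 174·t + 432 = 0  ⇒  m = 87² − 45·432 = -11871
m = -11871 < 0,  v_rel·d = 87 > 0  ⇒  outside

inside=no margin=-11871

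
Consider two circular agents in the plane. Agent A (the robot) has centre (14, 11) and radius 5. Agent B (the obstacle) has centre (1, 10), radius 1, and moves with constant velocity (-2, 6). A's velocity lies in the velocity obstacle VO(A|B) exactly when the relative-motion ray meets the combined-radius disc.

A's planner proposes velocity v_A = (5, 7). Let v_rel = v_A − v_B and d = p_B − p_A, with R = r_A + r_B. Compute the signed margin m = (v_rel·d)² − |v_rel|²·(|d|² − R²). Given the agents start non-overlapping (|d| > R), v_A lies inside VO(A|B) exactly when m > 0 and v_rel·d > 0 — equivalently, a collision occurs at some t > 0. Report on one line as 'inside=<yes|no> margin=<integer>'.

d = (-13, -1),  |d|² = 170;  R = 5+1 = 6,  c = 170−6² = 134
v_rel = (7, 1),  |v_rel|² = 50;  v_rel·d = (7)·(-13) + (1)·(-1) = -92
50·t² + 184·t + 134 = 0  ⇒  m = (-92)² − 50·134 = 1764
m = 1764 > 0,  v_rel·d = -92 < 0  ⇒  outside

inside=no margin=1764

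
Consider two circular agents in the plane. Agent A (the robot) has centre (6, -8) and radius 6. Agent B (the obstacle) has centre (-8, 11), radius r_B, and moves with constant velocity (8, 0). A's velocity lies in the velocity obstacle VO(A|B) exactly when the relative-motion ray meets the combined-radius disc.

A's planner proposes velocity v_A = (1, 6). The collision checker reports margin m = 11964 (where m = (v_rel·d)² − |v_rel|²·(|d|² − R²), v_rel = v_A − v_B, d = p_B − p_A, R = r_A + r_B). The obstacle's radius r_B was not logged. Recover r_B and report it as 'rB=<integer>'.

m = 11964
d = (-14, 19);  v_rel = (-7, 6),  |v_rel|² = 85
v_rel×d = (-7)·(19) − (6)·(-14) = -49
since m = R²·85 − (-49)²:  R² = (2401 + 11964) / 85 = 169
R = √169 = 13  ⇒  r_B = 13 − 6 = 7

rB=7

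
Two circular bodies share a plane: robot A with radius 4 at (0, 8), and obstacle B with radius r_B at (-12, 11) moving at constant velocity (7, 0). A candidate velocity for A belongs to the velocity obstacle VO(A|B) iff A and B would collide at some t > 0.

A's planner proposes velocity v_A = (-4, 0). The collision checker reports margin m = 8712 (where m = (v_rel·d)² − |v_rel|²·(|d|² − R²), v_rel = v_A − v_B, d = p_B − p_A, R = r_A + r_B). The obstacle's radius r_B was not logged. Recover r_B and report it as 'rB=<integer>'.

m = 8712
d = (-12, 3);  v_rel = (-11, 0),  |v_rel|² = 121
v_rel×d = (-11)·(3) − (0)·(-12) = -33
since m = R²·121 − (-33)²:  R² = (1089 + 8712) / 121 = 81
R = √81 = 9  ⇒  r_B = 9 − 4 = 5

rB=5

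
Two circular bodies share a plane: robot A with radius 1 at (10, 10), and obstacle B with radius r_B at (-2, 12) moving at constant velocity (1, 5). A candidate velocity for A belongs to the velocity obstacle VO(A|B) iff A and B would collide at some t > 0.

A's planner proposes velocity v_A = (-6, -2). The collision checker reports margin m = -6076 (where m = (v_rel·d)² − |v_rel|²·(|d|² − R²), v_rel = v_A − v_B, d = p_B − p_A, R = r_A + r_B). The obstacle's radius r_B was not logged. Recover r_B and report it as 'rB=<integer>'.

m = -6076
d = (-12, 2);  v_rel = (-7, -7),  |v_rel|² = 98
v_rel×d = (-7)·(2) − (-7)·(-12) = -98
since m = R²·98 − (-98)²:  R² = (9604 + -6076) / 98 = 36
R = √36 = 6  ⇒  r_B = 6 − 1 = 5

rB=5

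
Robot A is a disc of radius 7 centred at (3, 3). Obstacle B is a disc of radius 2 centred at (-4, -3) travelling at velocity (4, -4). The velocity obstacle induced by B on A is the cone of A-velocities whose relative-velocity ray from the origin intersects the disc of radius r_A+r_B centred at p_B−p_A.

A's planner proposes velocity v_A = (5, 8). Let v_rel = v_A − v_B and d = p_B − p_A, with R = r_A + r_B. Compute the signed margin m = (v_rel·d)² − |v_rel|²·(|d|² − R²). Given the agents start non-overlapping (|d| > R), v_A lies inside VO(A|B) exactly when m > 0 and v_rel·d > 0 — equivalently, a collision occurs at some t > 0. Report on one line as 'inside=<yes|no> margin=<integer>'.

d = (-7, -6),  |d|² = 85;  R = 7+2 = 9,  c = 85−9² = 4
v_rel = (1, 12),  |v_rel|² = 145;  v_rel·d = (1)·(-7) + (12)·(-6) = -79
145·t² + 158·t + 4 = 0  ⇒  m = (-79)² − 145·4 = 5661
m = 5661 > 0,  v_rel·d = -79 < 0  ⇒  outside

inside=no margin=5661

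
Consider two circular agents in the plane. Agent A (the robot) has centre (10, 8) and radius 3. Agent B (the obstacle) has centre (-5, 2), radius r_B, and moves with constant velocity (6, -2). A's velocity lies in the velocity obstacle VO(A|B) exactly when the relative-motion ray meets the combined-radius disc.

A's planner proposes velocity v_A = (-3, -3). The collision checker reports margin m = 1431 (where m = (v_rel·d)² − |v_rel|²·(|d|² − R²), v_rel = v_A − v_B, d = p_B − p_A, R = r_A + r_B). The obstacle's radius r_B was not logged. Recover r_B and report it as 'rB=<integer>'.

m = 1431
d = (-15, -6);  v_rel = (-9, -1),  |v_rel|² = 82
v_rel×d = (-9)·(-6) − (-1)·(-15) = 39
since m = R²·82 − 39²:  R² = (1521 + 1431) / 82 = 36
R = √36 = 6  ⇒  r_B = 6 − 3 = 3

rB=3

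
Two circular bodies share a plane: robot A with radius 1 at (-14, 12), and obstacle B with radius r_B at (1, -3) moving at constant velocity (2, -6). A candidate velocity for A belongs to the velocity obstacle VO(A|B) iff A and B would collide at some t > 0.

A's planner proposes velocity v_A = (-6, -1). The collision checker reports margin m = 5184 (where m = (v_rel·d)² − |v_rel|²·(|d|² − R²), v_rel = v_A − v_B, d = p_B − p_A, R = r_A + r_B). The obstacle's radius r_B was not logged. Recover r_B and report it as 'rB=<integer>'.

m = 5184
d = (15, -15);  v_rel = (-8, 5),  |v_rel|² = 89
v_rel×d = (-8)·(-15) − (5)·(15) = 45
since m = R²·89 − 45²:  R² = (2025 + 5184) / 89 = 81
R = √81 = 9  ⇒  r_B = 9 − 1 = 8

rB=8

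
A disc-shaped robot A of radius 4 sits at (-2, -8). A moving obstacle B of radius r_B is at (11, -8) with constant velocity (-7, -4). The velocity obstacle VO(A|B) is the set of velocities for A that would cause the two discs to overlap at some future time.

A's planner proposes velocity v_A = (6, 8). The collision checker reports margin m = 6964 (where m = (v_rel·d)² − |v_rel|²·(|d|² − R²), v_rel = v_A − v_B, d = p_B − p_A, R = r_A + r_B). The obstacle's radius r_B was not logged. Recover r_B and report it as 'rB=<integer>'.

m = 6964
d = (13, 0);  v_rel = (13, 12),  |v_rel|² = 313
v_rel×d = (13)·(0) − (12)·(13) = -156
since m = R²·313 − (-156)²:  R² = (24336 + 6964) / 313 = 100
R = √100 = 10  ⇒  r_B = 10 − 4 = 6

rB=6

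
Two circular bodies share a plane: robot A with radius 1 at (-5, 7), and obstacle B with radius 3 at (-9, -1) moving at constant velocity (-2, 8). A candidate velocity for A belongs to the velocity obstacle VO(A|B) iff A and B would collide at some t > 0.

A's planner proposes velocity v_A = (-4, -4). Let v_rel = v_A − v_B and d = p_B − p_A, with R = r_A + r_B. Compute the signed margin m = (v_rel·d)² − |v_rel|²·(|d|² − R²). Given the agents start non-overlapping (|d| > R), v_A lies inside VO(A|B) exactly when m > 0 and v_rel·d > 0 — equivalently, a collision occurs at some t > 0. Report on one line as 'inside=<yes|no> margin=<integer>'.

d = (-4, -8),  |d|² = 80;  R = 1+3 = 4,  c = 80−4² = 64
v_rel = (-2, -12),  |v_rel|² = 148;  v_rel·d = (-2)·(-4) + (-12)·(-8) = 104
148·t² − 208·t + 64 = 0  ⇒  m = 104² − 148·64 = 1344
m = 1344 > 0,  v_rel·d = 104 > 0  ⇒  inside

inside=yes margin=1344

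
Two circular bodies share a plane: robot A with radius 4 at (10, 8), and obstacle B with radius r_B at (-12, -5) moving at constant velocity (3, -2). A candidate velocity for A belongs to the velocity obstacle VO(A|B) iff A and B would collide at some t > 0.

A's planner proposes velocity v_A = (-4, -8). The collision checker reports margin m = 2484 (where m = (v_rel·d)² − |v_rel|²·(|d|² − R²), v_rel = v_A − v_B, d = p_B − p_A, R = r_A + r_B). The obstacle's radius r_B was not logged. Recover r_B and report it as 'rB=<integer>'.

m = 2484
d = (-22, -13);  v_rel = (-7, -6),  |v_rel|² = 85
v_rel×d = (-7)·(-13) − (-6)·(-22) = -41
since m = R²·85 − (-41)²:  R² = (1681 + 2484) / 85 = 49
R = √49 = 7  ⇒  r_B = 7 − 4 = 3

rB=3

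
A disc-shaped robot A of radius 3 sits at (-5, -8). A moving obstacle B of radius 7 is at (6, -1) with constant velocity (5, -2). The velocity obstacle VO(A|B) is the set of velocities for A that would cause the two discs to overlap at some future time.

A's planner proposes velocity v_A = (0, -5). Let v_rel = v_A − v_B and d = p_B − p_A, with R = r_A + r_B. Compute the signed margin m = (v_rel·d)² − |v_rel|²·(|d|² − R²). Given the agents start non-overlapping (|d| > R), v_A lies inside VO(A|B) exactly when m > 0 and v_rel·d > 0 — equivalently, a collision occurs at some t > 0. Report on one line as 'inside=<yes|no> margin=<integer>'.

d = (11, 7),  |d|² = 170;  R = 3+7 = 10,  c = 170−10² = 70
v_rel = (-5, -3),  |v_rel|² = 34;  v_rel·d = (-5)·(11) + (-3)·(7) = -76
34·t² + 152·t + 70 = 0  ⇒  m = (-76)² − 34·70 = 3396
m = 3396 > 0,  v_rel·d = -76 < 0  ⇒  outside

inside=no margin=3396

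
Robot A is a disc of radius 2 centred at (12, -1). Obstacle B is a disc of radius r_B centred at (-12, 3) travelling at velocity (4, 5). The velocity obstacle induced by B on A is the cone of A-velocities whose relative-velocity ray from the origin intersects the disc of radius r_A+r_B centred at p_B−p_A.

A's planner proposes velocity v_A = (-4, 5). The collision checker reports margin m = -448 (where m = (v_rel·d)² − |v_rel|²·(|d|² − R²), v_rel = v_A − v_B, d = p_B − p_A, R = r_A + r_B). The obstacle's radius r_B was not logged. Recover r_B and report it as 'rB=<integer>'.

m = -448
d = (-24, 4);  v_rel = (-8, 0),  |v_rel|² = 64
v_rel×d = (-8)·(4) − (0)·(-24) = -32
since m = R²·64 − (-32)²:  R² = (1024 + -448) / 64 = 9
R = √9 = 3  ⇒  r_B = 3 − 2 = 1

rB=1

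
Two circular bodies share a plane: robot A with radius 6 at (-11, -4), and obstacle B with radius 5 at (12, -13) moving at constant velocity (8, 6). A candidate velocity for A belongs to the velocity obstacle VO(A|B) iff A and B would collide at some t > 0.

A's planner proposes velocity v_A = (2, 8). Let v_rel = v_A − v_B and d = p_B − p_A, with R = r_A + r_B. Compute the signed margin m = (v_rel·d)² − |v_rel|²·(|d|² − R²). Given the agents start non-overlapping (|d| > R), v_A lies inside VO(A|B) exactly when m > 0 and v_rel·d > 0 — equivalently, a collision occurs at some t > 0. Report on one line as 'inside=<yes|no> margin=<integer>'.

d = (23, -9),  |d|² = 610;  R = 6+5 = 11,  c = 610−11² = 489
v_rel = (-6, 2),  |v_rel|² = 40;  v_rel·d = (-6)·(23) + (2)·(-9) = -156
40·t² + 312·t + 489 = 0  ⇒  m = (-156)² − 40·489 = 4776
m = 4776 > 0,  v_rel·d = -156 < 0  ⇒  outside

inside=no margin=4776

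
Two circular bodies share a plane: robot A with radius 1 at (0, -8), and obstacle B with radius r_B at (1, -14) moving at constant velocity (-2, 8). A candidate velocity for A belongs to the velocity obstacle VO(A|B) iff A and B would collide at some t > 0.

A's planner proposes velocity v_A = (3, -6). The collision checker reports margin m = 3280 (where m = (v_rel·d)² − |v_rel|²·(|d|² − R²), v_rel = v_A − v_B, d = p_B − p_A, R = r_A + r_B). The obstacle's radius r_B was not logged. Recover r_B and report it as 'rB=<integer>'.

m = 3280
d = (1, -6);  v_rel = (5, -14),  |v_rel|² = 221
v_rel×d = (5)·(-6) − (-14)·(1) = -16
since m = R²·221 − (-16)²:  R² = (256 + 3280) / 221 = 16
R = √16 = 4  ⇒  r_B = 4 − 1 = 3

rB=3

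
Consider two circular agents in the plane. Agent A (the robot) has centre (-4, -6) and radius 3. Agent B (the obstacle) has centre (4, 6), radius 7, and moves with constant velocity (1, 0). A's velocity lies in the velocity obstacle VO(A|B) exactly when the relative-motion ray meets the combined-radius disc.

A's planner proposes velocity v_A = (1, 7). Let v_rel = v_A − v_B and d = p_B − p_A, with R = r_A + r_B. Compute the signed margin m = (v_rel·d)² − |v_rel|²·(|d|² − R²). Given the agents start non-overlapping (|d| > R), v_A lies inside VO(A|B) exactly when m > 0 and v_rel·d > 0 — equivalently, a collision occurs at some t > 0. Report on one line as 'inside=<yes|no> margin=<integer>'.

d = (8, 12),  |d|² = 208;  R = 3+7 = 10,  c = 208−10² = 108
v_rel = (0, 7),  |v_rel|² = 49;  v_rel·d = (0)·(8) + (7)·(12) = 84
49·t² − 168·t + 108 = 0  ⇒  m = 84² − 49·108 = 1764
m = 1764 > 0,  v_rel·d = 84 > 0  ⇒  inside

inside=yes margin=1764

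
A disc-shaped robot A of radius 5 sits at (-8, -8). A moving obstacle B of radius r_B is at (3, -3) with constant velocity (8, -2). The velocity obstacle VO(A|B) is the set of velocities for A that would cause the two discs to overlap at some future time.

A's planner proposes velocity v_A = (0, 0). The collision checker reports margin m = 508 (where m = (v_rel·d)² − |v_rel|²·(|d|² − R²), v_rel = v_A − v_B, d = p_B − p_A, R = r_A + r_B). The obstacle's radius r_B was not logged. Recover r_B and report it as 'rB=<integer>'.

m = 508
d = (11, 5);  v_rel = (-8, 2),  |v_rel|² = 68
v_rel×d = (-8)·(5) − (2)·(11) = -62
since m = R²·68 − (-62)²:  R² = (3844 + 508) / 68 = 64
R = √64 = 8  ⇒  r_B = 8 − 5 = 3

rB=3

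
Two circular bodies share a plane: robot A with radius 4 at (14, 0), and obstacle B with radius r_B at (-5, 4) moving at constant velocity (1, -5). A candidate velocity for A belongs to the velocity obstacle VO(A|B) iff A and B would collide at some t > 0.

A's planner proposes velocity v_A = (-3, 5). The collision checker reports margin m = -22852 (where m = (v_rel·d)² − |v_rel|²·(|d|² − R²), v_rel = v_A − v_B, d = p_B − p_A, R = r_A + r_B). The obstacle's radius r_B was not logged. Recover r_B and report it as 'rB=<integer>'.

m = -22852
d = (-19, 4);  v_rel = (-4, 10),  |v_rel|² = 116
v_rel×d = (-4)·(4) − (10)·(-19) = 174
since m = R²·116 − 174²:  R² = (30276 + -22852) / 116 = 64
R = √64 = 8  ⇒  r_B = 8 − 4 = 4

rB=4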